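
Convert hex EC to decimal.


EC hex = 236 decimal

236


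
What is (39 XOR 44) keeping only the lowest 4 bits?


Step 1: 39 ^ 44 = 11
Step 2: 11 & 15 = 11

11


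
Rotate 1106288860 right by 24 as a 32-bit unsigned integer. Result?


Rotate 0b1000001111100001010000011011100 right by 24 (32-bit) = 0b11110000101000001101110001000001 = 4037073985

4037073985


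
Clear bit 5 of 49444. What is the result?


49444 & ~(1 << 5) = 49412

49412


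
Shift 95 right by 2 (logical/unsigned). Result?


0b1011111 >> 2 = 0b10111 = 23

23


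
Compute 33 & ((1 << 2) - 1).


33 & 3 = 1

1


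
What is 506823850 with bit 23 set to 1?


506823850 | (1 << 23) = 506823850 | 8388608 = 515212458

515212458


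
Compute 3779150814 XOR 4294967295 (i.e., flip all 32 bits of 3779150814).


3779150814 ^ 4294967295 = 515816481

515816481


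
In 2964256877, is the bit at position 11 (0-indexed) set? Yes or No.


0b10110000101011101111100001101101, bit 11 = 1. Yes

Yes


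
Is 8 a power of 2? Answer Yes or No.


0b1000. Only one bit set => Yes

Yes


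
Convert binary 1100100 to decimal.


1100100 in decimal = 100

100


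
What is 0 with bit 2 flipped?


0 ^ (1 << 2) = 0 ^ 4 = 4

4


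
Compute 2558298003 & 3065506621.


0b10011000011111001000011110010011 & 0b10110110101101111110101100111101 = 0b10010000001101001000001100010001 = 2419360529

2419360529


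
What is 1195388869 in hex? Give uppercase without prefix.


1195388869 = 47402FC5 hex

47402FC5


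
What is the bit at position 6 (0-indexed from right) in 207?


0b11001111, position 6 = 1

1


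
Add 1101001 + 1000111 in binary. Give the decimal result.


1101001 + 1000111 = 10110000 = 176

176


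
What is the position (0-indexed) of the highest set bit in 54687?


0b1101010110011111. Highest set bit at position 15

15


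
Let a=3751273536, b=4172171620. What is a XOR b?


3751273536 ^ 4172171620 = 658091300

658091300


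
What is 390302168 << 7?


0b10111010000111000100111011000 << 7 = 0b101110100001110001001110110000000000 = 49958677504

49958677504


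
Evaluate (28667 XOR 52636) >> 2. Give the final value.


Step 1: 28667 ^ 52636 = 41575
Step 2: 41575 >> 2 = 10393

10393


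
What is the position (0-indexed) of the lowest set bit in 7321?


0b1110010011001. Lowest set bit at position 0

0


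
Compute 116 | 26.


0b1110100 | 0b11010 = 0b1111110 = 126

126


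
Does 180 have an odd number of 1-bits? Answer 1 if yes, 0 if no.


0b10110100 has 4 ones => parity 0

0


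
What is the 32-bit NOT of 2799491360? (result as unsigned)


~0b10100110110111001101100100100000 = 0b1011001001000110010011011011111 = 1495475935 (32-bit unsigned)

1495475935


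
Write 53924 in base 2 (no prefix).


53924 = 1101001010100100 in binary

1101001010100100


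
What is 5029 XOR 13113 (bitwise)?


0b1001110100101 ^ 0b11001100111001 = 0b10000010011100 = 8348

8348


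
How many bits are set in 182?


0b10110110 has 5 set bits

5


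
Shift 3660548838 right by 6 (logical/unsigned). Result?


0b11011010001011111000101011100110 >> 6 = 0b11011010001011111000101011 = 57196075

57196075


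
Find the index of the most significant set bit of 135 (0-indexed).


0b10000111. Highest set bit at position 7

7


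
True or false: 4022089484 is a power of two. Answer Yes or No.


0b11101111101111000011011100001100. Multiple bits set => No

No


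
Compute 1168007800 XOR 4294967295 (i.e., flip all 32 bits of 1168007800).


1168007800 ^ 4294967295 = 3126959495

3126959495


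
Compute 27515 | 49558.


0b110101101111011 | 0b1100000110010110 = 0b1110101111111111 = 60415

60415


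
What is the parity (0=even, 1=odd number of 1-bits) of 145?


0b10010001 has 3 ones => parity 1

1


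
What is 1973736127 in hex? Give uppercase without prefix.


1973736127 = 75A4D2BF hex

75A4D2BF


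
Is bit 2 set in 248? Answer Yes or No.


0b11111000, bit 2 = 0. No

No


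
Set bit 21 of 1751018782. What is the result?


1751018782 | (1 << 21) = 1751018782 | 2097152 = 1753115934

1753115934


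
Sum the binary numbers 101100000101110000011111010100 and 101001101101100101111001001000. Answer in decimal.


101100000101110000011111010100 + 101001101101100101111001001000 = 1010101110011010110011000011100 = 1439524380

1439524380


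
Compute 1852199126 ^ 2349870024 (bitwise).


0b1101110011001100101000011010110 ^ 0b10001100000100000010101111001000 = 0b11100010011101100111101100011110 = 3799415582

3799415582


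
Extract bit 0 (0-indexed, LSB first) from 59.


0b111011, position 0 = 1

1


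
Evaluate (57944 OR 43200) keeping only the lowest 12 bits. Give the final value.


Step 1: 57944 | 43200 = 60120
Step 2: 60120 & 4095 = 2776

2776


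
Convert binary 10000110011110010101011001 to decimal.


10000110011110010101011001 in decimal = 35251545

35251545


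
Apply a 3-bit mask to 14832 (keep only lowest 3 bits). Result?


14832 & 7 = 0

0


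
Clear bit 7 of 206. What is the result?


206 & ~(1 << 7) = 78

78


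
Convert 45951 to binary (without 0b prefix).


45951 = 1011001101111111 in binary

1011001101111111


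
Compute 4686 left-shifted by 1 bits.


0b1001001001110 << 1 = 0b10010010011100 = 9372

9372


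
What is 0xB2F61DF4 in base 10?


B2F61DF4 hex = 3002473972 decimal

3002473972


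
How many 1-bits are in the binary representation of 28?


0b11100 has 3 set bits

3


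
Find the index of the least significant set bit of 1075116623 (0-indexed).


0b1000000000101001111101001001111. Lowest set bit at position 0

0


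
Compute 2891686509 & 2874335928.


0b10101100010110111010001001101101 & 0b10101011010100101110001010111000 = 0b10101000010100101010001000101000 = 2823987752

2823987752


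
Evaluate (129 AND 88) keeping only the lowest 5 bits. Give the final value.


Step 1: 129 & 88 = 0
Step 2: 0 & 31 = 0

0


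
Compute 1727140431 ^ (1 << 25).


1727140431 ^ (1 << 25) = 1727140431 ^ 33554432 = 1693585999

1693585999


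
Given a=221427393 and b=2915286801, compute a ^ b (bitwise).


221427393 ^ 2915286801 = 2700151248

2700151248


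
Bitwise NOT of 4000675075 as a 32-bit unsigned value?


~0b11101110011101010111010100000011 = 0b10001100010101000101011111100 = 294292220 (32-bit unsigned)

294292220


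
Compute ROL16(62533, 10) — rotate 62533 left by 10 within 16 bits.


Rotate 0b1111010001000101 left by 10 (16-bit) = 0b1011111010001 = 6097

6097


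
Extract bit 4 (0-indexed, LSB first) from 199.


0b11000111, position 4 = 0

0


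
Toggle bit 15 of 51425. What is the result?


51425 ^ (1 << 15) = 51425 ^ 32768 = 18657

18657


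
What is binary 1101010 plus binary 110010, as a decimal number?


1101010 + 110010 = 10011100 = 156

156


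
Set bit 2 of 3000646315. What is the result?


3000646315 | (1 << 2) = 3000646315 | 4 = 3000646319

3000646319


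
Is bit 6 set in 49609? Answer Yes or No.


0b1100000111001001, bit 6 = 1. Yes

Yes


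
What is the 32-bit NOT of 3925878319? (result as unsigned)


~0b11101010000000000010011000101111 = 0b10101111111111101100111010000 = 369088976 (32-bit unsigned)

369088976


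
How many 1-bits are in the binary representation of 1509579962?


0b1011001111110100101110010111010 has 19 set bits

19


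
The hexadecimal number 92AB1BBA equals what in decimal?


92AB1BBA hex = 2460687290 decimal

2460687290


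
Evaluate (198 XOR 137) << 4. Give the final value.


Step 1: 198 ^ 137 = 79
Step 2: 79 << 4 = 1264

1264


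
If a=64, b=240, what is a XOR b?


64 ^ 240 = 176

176


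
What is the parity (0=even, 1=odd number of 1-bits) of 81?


0b1010001 has 3 ones => parity 1

1


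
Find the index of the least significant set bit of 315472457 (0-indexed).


0b10010110011011011101001001001. Lowest set bit at position 0

0


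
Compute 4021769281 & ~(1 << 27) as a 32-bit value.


4021769281 & ~(1 << 27) = 3887551553

3887551553


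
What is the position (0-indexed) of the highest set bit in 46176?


0b1011010001100000. Highest set bit at position 15

15


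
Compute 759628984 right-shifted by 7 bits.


0b101101010001110000010010111000 >> 7 = 0b10110101000111000001001 = 5934601

5934601


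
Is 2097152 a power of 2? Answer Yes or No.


0b1000000000000000000000. Only one bit set => Yes

Yes


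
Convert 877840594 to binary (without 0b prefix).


877840594 = 110100010100101100100011010010 in binary

110100010100101100100011010010


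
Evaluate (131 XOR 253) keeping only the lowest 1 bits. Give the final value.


Step 1: 131 ^ 253 = 126
Step 2: 126 & 1 = 0

0


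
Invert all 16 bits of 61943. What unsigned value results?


61943 ^ 65535 = 3592

3592


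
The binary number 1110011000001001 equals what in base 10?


1110011000001001 in decimal = 58889

58889


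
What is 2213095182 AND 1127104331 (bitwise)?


0b10000011111010010010011100001110 & 0b1000011001011100011111101001011 = 0b11001010000010011100001010 = 52963082

52963082


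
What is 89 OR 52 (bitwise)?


0b1011001 | 0b110100 = 0b1111101 = 125

125


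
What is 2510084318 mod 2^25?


2510084318 & 33554431 = 27056350

27056350


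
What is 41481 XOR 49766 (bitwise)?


0b1010001000001001 ^ 0b1100001001100110 = 0b110000001101111 = 24687

24687


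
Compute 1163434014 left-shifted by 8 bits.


0b1000101010110001001100000011110 << 8 = 0b100010101011000100110000001111000000000 = 297839107584

297839107584


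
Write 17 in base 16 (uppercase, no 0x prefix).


17 = 11 hex

11


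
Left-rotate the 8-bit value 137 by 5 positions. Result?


Rotate 0b10001001 left by 5 (8-bit) = 0b110001 = 49

49


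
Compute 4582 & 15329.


0b1000111100110 & 0b11101111100001 = 0b1000111100000 = 4576

4576


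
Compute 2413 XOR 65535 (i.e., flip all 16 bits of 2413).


2413 ^ 65535 = 63122

63122


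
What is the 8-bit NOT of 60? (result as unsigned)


~0b111100 = 0b11000011 = 195 (8-bit unsigned)

195


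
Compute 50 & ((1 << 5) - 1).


50 & 31 = 18

18


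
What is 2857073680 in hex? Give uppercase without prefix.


2857073680 = AA4B7C10 hex

AA4B7C10


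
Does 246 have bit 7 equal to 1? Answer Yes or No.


0b11110110, bit 7 = 1. Yes

Yes


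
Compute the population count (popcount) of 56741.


0b1101110110100101 has 10 set bits

10


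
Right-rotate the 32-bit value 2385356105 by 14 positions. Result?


Rotate 0b10001110001011011010010101001001 right by 14 (32-bit) = 0b10010101001001100011100010110110 = 2502310070

2502310070


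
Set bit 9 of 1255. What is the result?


1255 | (1 << 9) = 1255 | 512 = 1767

1767


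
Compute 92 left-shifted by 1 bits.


0b1011100 << 1 = 0b10111000 = 184

184


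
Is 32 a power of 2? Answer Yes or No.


0b100000. Only one bit set => Yes

Yes


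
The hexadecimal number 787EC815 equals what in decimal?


787EC815 hex = 2021574677 decimal

2021574677


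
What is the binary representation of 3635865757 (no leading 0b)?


3635865757 = 11011000101101101110100010011101 in binary

11011000101101101110100010011101


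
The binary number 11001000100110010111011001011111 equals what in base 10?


11001000100110010111011001011111 in decimal = 3365500511

3365500511


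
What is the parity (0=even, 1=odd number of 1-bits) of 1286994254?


0b1001100101101011111100101001110 has 18 ones => parity 0

0


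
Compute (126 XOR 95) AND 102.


Step 1: 126 ^ 95 = 33
Step 2: 33 & 102 = 32

32


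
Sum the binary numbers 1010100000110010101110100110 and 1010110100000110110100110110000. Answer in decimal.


1010100000110010101110100110 + 1010110100000110110100110110000 = 1100001000001101001010101010110 = 1627821398

1627821398


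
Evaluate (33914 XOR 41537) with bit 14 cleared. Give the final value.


Step 1: 33914 ^ 41537 = 9787
Step 2: 9787 & ~(1 << 14) = 9787

9787


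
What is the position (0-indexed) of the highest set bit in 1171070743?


0b1000101110011010001111100010111. Highest set bit at position 30

30


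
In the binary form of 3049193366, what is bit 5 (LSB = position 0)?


0b10110101101111101111111110010110, position 5 = 0

0


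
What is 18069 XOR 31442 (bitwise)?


0b100011010010101 ^ 0b111101011010010 = 0b11110001000111 = 15431

15431


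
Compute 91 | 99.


0b1011011 | 0b1100011 = 0b1111011 = 123

123


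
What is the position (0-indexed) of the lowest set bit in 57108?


0b1101111100010100. Lowest set bit at position 2

2


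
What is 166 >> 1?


0b10100110 >> 1 = 0b1010011 = 83

83


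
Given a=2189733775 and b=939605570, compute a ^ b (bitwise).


2189733775 ^ 939605570 = 3129315789

3129315789


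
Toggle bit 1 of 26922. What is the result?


26922 ^ (1 << 1) = 26922 ^ 2 = 26920

26920


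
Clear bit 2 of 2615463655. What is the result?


2615463655 & ~(1 << 2) = 2615463651

2615463651


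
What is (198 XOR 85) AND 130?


Step 1: 198 ^ 85 = 147
Step 2: 147 & 130 = 130

130


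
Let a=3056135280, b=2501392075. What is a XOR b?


3056135280 ^ 2501392075 = 590404283

590404283


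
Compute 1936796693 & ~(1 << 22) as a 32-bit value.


1936796693 & ~(1 << 22) = 1932602389

1932602389


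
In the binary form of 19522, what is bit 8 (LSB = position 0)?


0b100110001000010, position 8 = 0

0


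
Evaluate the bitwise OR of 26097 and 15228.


0b110010111110001 | 0b11101101111100 = 0b111111111111101 = 32765

32765


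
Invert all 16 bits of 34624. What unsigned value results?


34624 ^ 65535 = 30911

30911


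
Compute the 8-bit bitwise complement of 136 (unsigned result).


~0b10001000 = 0b1110111 = 119 (8-bit unsigned)

119


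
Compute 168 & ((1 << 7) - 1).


168 & 127 = 40

40


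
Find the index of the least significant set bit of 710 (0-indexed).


0b1011000110. Lowest set bit at position 1

1


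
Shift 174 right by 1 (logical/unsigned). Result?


0b10101110 >> 1 = 0b1010111 = 87

87


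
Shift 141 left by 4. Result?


0b10001101 << 4 = 0b100011010000 = 2256

2256


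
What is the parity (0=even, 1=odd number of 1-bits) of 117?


0b1110101 has 5 ones => parity 1

1


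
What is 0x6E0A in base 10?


6E0A hex = 28170 decimal

28170


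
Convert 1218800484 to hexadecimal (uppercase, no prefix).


1218800484 = 48A56B64 hex

48A56B64


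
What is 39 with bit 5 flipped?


39 ^ (1 << 5) = 39 ^ 32 = 7

7


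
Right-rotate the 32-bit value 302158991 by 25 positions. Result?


Rotate 0b10010000000101001010010001111 right by 25 (32-bit) = 0b1010010100100011110001001 = 21645193

21645193


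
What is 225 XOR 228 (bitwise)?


0b11100001 ^ 0b11100100 = 0b101 = 5

5


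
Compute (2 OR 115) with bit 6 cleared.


Step 1: 2 | 115 = 115
Step 2: 115 & ~(1 << 6) = 51

51


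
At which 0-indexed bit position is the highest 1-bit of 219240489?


0b1101000100010101100000101001. Highest set bit at position 27

27


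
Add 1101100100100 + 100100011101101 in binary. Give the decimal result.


1101100100100 + 100100011101101 = 110010000010001 = 25617

25617


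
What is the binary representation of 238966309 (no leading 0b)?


238966309 = 1110001111100101011000100101 in binary

1110001111100101011000100101


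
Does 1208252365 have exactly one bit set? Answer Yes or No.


0b1001000000001000111011111001101. Multiple bits set => No

No


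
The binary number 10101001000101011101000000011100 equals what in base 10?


10101001000101011101000000011100 in decimal = 2836779036

2836779036


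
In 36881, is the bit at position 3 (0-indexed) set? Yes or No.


0b1001000000010001, bit 3 = 0. No

No


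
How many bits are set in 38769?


0b1001011101110001 has 9 set bits

9


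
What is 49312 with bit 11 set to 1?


49312 | (1 << 11) = 49312 | 2048 = 51360

51360


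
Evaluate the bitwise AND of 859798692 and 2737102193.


0b110011001111110111110010100100 & 0b10100011001001001101110101110001 = 0b100011001001000101110000100000 = 589585440

589585440


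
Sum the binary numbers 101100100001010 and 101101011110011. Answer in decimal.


101100100001010 + 101101011110011 = 1011001111111101 = 46077

46077


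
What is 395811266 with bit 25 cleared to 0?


395811266 & ~(1 << 25) = 362256834

362256834


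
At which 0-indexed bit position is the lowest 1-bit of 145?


0b10010001. Lowest set bit at position 0

0


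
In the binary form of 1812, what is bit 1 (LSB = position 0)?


0b11100010100, position 1 = 0

0


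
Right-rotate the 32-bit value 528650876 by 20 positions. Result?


Rotate 0b11111100000101001001001111100 right by 20 (32-bit) = 0b101001001001111100000111111000 = 690471416

690471416


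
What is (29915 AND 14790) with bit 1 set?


Step 1: 29915 & 14790 = 12482
Step 2: 12482 | (1 << 1) = 12482 | 2 = 12482

12482


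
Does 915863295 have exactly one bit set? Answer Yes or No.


0b110110100101101111011011111111. Multiple bits set => No

No


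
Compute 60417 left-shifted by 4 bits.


0b1110110000000001 << 4 = 0b11101100000000010000 = 966672

966672


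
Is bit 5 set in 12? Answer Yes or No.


0b1100, bit 5 = 0. No

No


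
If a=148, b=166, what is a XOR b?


148 ^ 166 = 50

50


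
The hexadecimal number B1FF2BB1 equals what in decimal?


B1FF2BB1 hex = 2986290097 decimal

2986290097


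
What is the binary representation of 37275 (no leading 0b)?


37275 = 1001000110011011 in binary

1001000110011011


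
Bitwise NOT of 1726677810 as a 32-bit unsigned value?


~0b1100110111010110000001100110010 = 0b10011001000101001111110011001101 = 2568289485 (32-bit unsigned)

2568289485


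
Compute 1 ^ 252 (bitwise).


0b1 ^ 0b11111100 = 0b11111101 = 253

253


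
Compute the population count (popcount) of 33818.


0b1000010000011010 has 5 set bits

5


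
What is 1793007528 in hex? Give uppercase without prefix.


1793007528 = 6ADF1FA8 hex

6ADF1FA8


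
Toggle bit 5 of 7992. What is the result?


7992 ^ (1 << 5) = 7992 ^ 32 = 7960

7960


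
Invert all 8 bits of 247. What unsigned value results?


247 ^ 255 = 8

8


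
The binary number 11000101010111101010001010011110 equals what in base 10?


11000101010111101010001010011110 in decimal = 3311313566

3311313566


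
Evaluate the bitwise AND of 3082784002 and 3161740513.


0b10110111101111111000110100000010 & 0b10111100011101000101010011100001 = 0b10110100001101000000010000000000 = 3023307776

3023307776


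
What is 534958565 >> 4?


0b11111111000101101000111100101 >> 4 = 0b1111111100010110100011110 = 33434910

33434910


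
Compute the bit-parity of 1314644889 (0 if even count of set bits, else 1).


0b1001110010110111110001110011001 has 18 ones => parity 0

0


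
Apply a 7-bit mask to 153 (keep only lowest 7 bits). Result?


153 & 127 = 25

25


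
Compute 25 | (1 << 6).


25 | (1 << 6) = 25 | 64 = 89

89


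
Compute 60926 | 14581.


0b1110110111111110 | 0b11100011110101 = 0b1111110111111111 = 65023

65023


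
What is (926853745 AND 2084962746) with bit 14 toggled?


Step 1: 926853745 & 2084962746 = 872808496
Step 2: 872808496 ^ (1 << 14) = 872808496 ^ 16384 = 872824880

872824880


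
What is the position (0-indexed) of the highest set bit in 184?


0b10111000. Highest set bit at position 7

7


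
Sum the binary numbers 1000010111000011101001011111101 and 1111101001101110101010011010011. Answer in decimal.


1000010111000011101001011111101 + 1111101001101110101010011010011 = 11000000000110010010011111010000 = 3222874064

3222874064


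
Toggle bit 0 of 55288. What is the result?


55288 ^ (1 << 0) = 55288 ^ 1 = 55289

55289


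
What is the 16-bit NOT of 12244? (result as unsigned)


~0b10111111010100 = 0b1101000000101011 = 53291 (16-bit unsigned)

53291


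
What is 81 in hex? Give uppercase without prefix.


81 = 51 hex

51


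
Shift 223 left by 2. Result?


0b11011111 << 2 = 0b1101111100 = 892

892


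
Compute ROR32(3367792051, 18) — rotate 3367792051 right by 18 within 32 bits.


Rotate 0b11001000101111000110110110110011 right by 18 (32-bit) = 0b11011011011001111001000101111 = 460124719

460124719


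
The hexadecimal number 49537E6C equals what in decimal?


49537E6C hex = 1230208620 decimal

1230208620


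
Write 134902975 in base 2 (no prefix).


134902975 = 1000000010100111010010111111 in binary

1000000010100111010010111111


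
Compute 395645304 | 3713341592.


0b10111100101010001000101111000 | 0b11011101010101010001100010011000 = 0b11011111110101010001100111111000 = 3755284984

3755284984


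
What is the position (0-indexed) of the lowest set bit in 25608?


0b110010000001000. Lowest set bit at position 3

3


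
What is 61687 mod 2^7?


61687 & 127 = 119

119


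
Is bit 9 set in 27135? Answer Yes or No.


0b110100111111111, bit 9 = 0. No

No


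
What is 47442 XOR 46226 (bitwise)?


0b1011100101010010 ^ 0b1011010010010010 = 0b110111000000 = 3520

3520


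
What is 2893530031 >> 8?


0b10101100011101111100001110101111 >> 8 = 0b101011000111011111000011 = 11302851

11302851


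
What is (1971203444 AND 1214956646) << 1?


Step 1: 1971203444 & 1214956646 = 1080689764
Step 2: 1080689764 << 1 = 2161379528

2161379528


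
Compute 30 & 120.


0b11110 & 0b1111000 = 0b11000 = 24

24


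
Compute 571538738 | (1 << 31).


571538738 | (1 << 31) = 571538738 | 2147483648 = 2719022386

2719022386


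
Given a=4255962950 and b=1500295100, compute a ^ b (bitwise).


4255962950 ^ 1500295100 = 2764077306

2764077306


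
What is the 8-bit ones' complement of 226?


226 ^ 255 = 29

29


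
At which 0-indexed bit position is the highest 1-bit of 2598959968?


0b10011010111010001111101101100000. Highest set bit at position 31

31


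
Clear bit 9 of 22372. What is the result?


22372 & ~(1 << 9) = 21860

21860


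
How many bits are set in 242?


0b11110010 has 5 set bits

5


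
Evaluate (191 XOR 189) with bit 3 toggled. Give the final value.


Step 1: 191 ^ 189 = 2
Step 2: 2 ^ (1 << 3) = 2 ^ 8 = 10

10


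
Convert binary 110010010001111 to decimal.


110010010001111 in decimal = 25743

25743


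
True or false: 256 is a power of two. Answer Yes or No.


0b100000000. Only one bit set => Yes

Yes


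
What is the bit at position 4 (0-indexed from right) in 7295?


0b1110001111111, position 4 = 1

1


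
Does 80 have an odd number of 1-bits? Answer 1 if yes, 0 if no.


0b1010000 has 2 ones => parity 0

0


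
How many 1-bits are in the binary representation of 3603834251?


0b11010110110011100010010110001011 has 17 set bits

17


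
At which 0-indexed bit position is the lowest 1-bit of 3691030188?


0b11011100000000001010011010101100. Lowest set bit at position 2

2


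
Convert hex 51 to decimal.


51 hex = 81 decimal

81


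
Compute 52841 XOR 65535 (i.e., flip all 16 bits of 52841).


52841 ^ 65535 = 12694

12694


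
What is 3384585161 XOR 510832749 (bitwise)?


0b11001001101111001010101111001001 ^ 0b11110011100101011000001101101 = 0b11010111110011100001101110100100 = 3620608932

3620608932


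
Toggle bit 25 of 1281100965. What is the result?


1281100965 ^ (1 << 25) = 1281100965 ^ 33554432 = 1314655397

1314655397


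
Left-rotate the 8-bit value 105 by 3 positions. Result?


Rotate 0b1101001 left by 3 (8-bit) = 0b1001011 = 75

75


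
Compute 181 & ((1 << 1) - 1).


181 & 1 = 1

1


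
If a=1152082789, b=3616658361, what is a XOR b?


1152082789 ^ 3616658361 = 2470097116

2470097116


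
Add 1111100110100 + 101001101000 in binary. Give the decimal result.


1111100110100 + 101001101000 = 10100110011100 = 10652

10652


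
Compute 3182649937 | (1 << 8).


3182649937 | (1 << 8) = 3182649937 | 256 = 3182650193

3182650193


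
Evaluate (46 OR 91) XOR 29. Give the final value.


Step 1: 46 | 91 = 127
Step 2: 127 ^ 29 = 98

98


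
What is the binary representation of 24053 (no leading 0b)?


24053 = 101110111110101 in binary

101110111110101


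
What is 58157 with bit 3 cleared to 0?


58157 & ~(1 << 3) = 58149

58149


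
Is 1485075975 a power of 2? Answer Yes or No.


0b1011000100001000111011000000111. Multiple bits set => No

No


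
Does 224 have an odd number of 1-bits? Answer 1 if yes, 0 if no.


0b11100000 has 3 ones => parity 1

1


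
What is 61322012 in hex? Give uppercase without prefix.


61322012 = 3A7B31C hex

3A7B31C


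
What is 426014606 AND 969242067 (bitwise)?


0b11001011001000111011110001110 & 0b111001110001010111010111010011 = 0b11001010001000111010110000010 = 423916930

423916930


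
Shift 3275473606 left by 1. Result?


0b11000011001110111100001011000110 << 1 = 0b110000110011101111000010110001100 = 6550947212

6550947212


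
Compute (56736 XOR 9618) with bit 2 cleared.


Step 1: 56736 ^ 9618 = 63538
Step 2: 63538 & ~(1 << 2) = 63538

63538


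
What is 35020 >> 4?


0b1000100011001100 >> 4 = 0b100010001100 = 2188

2188


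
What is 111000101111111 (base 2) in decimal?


111000101111111 in decimal = 29055

29055


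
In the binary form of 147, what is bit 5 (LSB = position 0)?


0b10010011, position 5 = 0

0


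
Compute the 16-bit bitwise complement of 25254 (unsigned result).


~0b110001010100110 = 0b1001110101011001 = 40281 (16-bit unsigned)

40281


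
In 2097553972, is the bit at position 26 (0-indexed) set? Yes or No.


0b1111101000001100010001000110100, bit 26 = 1. Yes

Yes


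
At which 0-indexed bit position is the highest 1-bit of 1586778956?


0b1011110100101000101001101001100. Highest set bit at position 30

30


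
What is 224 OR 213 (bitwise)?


0b11100000 | 0b11010101 = 0b11110101 = 245

245


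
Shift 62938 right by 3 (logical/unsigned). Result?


0b1111010111011010 >> 3 = 0b1111010111011 = 7867

7867


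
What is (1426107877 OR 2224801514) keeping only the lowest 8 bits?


Step 1: 1426107877 | 2224801514 = 3583766511
Step 2: 3583766511 & 255 = 239

239


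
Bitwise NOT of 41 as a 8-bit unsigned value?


~0b101001 = 0b11010110 = 214 (8-bit unsigned)

214


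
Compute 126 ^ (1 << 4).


126 ^ (1 << 4) = 126 ^ 16 = 110

110


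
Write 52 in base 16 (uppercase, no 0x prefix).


52 = 34 hex

34


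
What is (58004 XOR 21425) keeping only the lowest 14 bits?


Step 1: 58004 ^ 21425 = 45349
Step 2: 45349 & 16383 = 12581

12581


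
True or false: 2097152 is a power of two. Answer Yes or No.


0b1000000000000000000000. Only one bit set => Yes

Yes


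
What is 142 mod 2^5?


142 & 31 = 14

14


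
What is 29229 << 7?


0b111001000101101 << 7 = 0b1110010001011010000000 = 3741312

3741312


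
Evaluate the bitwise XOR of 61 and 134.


0b111101 ^ 0b10000110 = 0b10111011 = 187

187


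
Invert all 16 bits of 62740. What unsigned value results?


62740 ^ 65535 = 2795

2795


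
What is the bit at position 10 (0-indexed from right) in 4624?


0b1001000010000, position 10 = 0

0


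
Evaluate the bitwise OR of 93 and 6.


0b1011101 | 0b110 = 0b1011111 = 95

95


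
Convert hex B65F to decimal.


B65F hex = 46687 decimal

46687


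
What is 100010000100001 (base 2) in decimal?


100010000100001 in decimal = 17441

17441


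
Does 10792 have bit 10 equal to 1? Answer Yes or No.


0b10101000101000, bit 10 = 0. No

No


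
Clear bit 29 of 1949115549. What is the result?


1949115549 & ~(1 << 29) = 1412244637

1412244637


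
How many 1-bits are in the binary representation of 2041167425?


0b1111001101010011011111001000001 has 17 set bits

17


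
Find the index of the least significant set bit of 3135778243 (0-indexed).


0b10111010111010000010110111000011. Lowest set bit at position 0

0


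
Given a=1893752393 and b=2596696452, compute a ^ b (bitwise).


1893752393 ^ 2596696452 = 3928371149

3928371149


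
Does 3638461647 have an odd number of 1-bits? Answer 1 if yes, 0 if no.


0b11011000110111101000010011001111 has 18 ones => parity 0

0


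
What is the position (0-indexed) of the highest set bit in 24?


0b11000. Highest set bit at position 4

4


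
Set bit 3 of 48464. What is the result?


48464 | (1 << 3) = 48464 | 8 = 48472

48472


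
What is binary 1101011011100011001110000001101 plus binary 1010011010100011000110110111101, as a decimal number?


1101011011100011001110000001101 + 1010011010100011000110110111101 = 10111110110000110010100111001010 = 3200461258

3200461258


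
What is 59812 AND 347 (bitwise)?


0b1110100110100100 & 0b101011011 = 0b100000000 = 256

256


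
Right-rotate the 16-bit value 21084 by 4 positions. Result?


Rotate 0b101001001011100 right by 4 (16-bit) = 0b1100010100100101 = 50469

50469


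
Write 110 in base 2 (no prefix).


110 = 1101110 in binary

1101110


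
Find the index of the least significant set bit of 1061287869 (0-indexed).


0b111111010000011111011110111101. Lowest set bit at position 0

0


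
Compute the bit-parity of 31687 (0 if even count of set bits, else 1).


0b111101111000111 has 11 ones => parity 1

1


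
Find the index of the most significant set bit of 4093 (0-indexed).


0b111111111101. Highest set bit at position 11

11


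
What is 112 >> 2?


0b1110000 >> 2 = 0b11100 = 28

28


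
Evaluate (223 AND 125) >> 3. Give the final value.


Step 1: 223 & 125 = 93
Step 2: 93 >> 3 = 11

11


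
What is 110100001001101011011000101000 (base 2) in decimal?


110100001001101011011000101000 in decimal = 874952232

874952232


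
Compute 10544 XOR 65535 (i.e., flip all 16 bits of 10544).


10544 ^ 65535 = 54991

54991


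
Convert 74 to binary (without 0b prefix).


74 = 1001010 in binary

1001010


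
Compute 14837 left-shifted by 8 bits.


0b11100111110101 << 8 = 0b1110011111010100000000 = 3798272

3798272


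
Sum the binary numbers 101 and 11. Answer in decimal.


101 + 11 = 1000 = 8

8


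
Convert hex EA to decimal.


EA hex = 234 decimal

234


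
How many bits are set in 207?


0b11001111 has 6 set bits

6


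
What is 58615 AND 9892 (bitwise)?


0b1110010011110111 & 0b10011010100100 = 0b10010010100100 = 9380

9380


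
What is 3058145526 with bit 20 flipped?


3058145526 ^ (1 << 20) = 3058145526 ^ 1048576 = 3059194102

3059194102


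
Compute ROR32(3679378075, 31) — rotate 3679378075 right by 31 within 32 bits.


Rotate 0b11011011010011101101101010011011 right by 31 (32-bit) = 0b10110110100111011011010100110111 = 3063788855

3063788855


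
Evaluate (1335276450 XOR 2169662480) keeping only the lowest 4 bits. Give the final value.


Step 1: 1335276450 ^ 2169662480 = 3469008818
Step 2: 3469008818 & 15 = 2

2


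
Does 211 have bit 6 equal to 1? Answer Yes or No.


0b11010011, bit 6 = 1. Yes

Yes


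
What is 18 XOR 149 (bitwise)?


0b10010 ^ 0b10010101 = 0b10000111 = 135

135


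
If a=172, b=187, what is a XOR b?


172 ^ 187 = 23

23


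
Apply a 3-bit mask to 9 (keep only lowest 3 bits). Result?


9 & 7 = 1

1


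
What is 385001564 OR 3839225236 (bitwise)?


0b10110111100101010100001011100 | 0b11100100110101011110110110010100 = 0b11110110111101111110110111011100 = 4143443420

4143443420


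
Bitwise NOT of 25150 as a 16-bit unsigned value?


~0b110001000111110 = 0b1001110111000001 = 40385 (16-bit unsigned)

40385


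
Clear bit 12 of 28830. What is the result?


28830 & ~(1 << 12) = 24734

24734


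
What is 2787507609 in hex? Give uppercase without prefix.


2787507609 = A625FD99 hex

A625FD99


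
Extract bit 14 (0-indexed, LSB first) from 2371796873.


0b10001101010111101011111110001001, position 14 = 0

0


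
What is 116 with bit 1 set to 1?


116 | (1 << 1) = 116 | 2 = 118

118


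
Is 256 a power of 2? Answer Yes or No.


0b100000000. Only one bit set => Yes

Yes


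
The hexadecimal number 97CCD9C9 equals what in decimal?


97CCD9C9 hex = 2546784713 decimal

2546784713


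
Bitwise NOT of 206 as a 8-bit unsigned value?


~0b11001110 = 0b110001 = 49 (8-bit unsigned)

49


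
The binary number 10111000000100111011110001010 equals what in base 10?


10111000000100111011110001010 in decimal = 386037642

386037642


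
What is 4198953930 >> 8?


0b11111010010001101111001111001010 >> 8 = 0b111110100100011011110011 = 16402163

16402163


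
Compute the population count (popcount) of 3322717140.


0b11000110000011001010001111010100 has 14 set bits

14


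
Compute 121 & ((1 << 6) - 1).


121 & 63 = 57

57


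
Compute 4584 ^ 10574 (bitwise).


0b1000111101000 ^ 0b10100101001110 = 0b11100010100110 = 14502

14502


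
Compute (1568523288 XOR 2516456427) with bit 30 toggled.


Step 1: 1568523288 ^ 2516456427 = 3364083699
Step 2: 3364083699 ^ (1 << 30) = 3364083699 ^ 1073741824 = 2290341875

2290341875


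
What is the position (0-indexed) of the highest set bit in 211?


0b11010011. Highest set bit at position 7

7


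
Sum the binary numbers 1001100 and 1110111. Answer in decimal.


1001100 + 1110111 = 11000011 = 195

195


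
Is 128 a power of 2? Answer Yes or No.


0b10000000. Only one bit set => Yes

Yes


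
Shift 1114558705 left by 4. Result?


0b1000010011011101101000011110001 << 4 = 0b10000100110111011010000111100010000 = 17832939280

17832939280


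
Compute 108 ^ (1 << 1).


108 ^ (1 << 1) = 108 ^ 2 = 110

110


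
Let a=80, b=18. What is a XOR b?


80 ^ 18 = 66

66


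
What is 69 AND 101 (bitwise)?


0b1000101 & 0b1100101 = 0b1000101 = 69

69


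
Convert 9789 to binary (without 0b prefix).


9789 = 10011000111101 in binary

10011000111101


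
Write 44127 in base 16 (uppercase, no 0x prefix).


44127 = AC5F hex

AC5F


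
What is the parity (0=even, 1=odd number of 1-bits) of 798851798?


0b101111100111011000001011010110 has 17 ones => parity 1

1


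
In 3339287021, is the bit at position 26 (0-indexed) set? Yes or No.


0b11000111000010010111100111101101, bit 26 = 1. Yes

Yes


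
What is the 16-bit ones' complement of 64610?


64610 ^ 65535 = 925

925


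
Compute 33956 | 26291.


0b1000010010100100 | 0b110011010110011 = 0b1110011010110111 = 59063

59063


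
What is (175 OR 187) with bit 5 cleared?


Step 1: 175 | 187 = 191
Step 2: 191 & ~(1 << 5) = 159

159


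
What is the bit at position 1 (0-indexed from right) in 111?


0b1101111, position 1 = 1

1


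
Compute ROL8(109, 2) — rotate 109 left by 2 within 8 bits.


Rotate 0b1101101 left by 2 (8-bit) = 0b10110101 = 181

181


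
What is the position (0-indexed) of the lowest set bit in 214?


0b11010110. Lowest set bit at position 1

1


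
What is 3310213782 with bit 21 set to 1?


3310213782 | (1 << 21) = 3310213782 | 2097152 = 3312310934

3312310934


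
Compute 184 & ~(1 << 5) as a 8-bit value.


184 & ~(1 << 5) = 152

152


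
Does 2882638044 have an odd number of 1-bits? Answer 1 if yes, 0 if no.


0b10101011110100011001000011011100 has 16 ones => parity 0

0


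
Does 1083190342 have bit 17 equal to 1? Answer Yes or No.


0b1000000100100000010110001000110, bit 17 = 0. No

No


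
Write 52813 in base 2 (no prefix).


52813 = 1100111001001101 in binary

1100111001001101


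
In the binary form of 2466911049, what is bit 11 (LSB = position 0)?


0b10010011000010100001001101001001, position 11 = 0

0


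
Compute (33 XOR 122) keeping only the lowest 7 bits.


Step 1: 33 ^ 122 = 91
Step 2: 91 & 127 = 91

91


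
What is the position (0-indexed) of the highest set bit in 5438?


0b1010100111110. Highest set bit at position 12

12


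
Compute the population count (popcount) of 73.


0b1001001 has 3 set bits

3


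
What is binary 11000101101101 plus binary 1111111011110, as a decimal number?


11000101101101 + 1111111011110 = 101000101001011 = 20811

20811


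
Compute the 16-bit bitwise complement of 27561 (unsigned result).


~0b110101110101001 = 0b1001010001010110 = 37974 (16-bit unsigned)

37974


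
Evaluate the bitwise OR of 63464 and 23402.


0b1111011111101000 | 0b101101101101010 = 0b1111111111101010 = 65514

65514


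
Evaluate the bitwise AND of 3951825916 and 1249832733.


0b11101011100011000001001111111100 & 0b1001010011111101110111100011101 = 0b1001010000011000000001100011100 = 1242301212

1242301212


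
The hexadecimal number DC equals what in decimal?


DC hex = 220 decimal

220


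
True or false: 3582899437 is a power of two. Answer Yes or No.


0b11010101100011101011010011101101. Multiple bits set => No

No


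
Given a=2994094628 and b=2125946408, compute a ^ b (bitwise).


2994094628 ^ 2125946408 = 3435207692

3435207692


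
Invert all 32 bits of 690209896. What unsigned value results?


690209896 ^ 4294967295 = 3604757399

3604757399


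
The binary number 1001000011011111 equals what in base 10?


1001000011011111 in decimal = 37087

37087


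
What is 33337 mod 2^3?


33337 & 7 = 1

1


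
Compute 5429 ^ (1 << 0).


5429 ^ (1 << 0) = 5429 ^ 1 = 5428

5428


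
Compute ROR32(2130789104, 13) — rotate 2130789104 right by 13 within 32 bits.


Rotate 0b1111111000000010100001011110000 right by 13 (32-bit) = 0b10111100000111111100000001010 = 394524682

394524682


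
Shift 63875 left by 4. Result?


0b1111100110000011 << 4 = 0b11111001100000110000 = 1022000

1022000


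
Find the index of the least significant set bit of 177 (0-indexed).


0b10110001. Lowest set bit at position 0

0


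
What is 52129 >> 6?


0b1100101110100001 >> 6 = 0b1100101110 = 814

814


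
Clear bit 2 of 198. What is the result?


198 & ~(1 << 2) = 194

194


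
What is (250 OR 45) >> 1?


Step 1: 250 | 45 = 255
Step 2: 255 >> 1 = 127

127


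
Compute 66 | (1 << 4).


66 | (1 << 4) = 66 | 16 = 82

82


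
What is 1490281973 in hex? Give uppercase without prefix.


1490281973 = 58D3E5F5 hex

58D3E5F5


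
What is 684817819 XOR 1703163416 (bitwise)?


0b101000110100010111110110011011 ^ 0b1100101100001000011011000011000 = 0b1001101010101010100101110000011 = 1297435523

1297435523


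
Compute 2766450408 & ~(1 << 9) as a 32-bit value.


2766450408 & ~(1 << 9) = 2766449896

2766449896


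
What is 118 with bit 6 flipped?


118 ^ (1 << 6) = 118 ^ 64 = 54

54


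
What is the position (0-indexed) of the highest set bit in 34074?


0b1000010100011010. Highest set bit at position 15

15
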